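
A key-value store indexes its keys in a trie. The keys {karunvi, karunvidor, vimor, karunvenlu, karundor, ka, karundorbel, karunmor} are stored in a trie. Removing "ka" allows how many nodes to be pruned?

Walk "ka" from the leaf back toward the root, removing each node that no remaining word uses.
Every node on "ka" is still needed (e.g. by "karunvi"), so nothing is freed.
Nodes removed: 0

0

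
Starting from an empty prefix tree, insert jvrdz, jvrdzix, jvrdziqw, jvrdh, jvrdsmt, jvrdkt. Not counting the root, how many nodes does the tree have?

Insert word by word; a character creates a node only if that edge doesn't already exist:
  "jvrdz" → 5 new (j, v, r, d, z)
  "jvrdzix" → prefix "jvrdz" already present; 2 new (i, x)
  "jvrdziqw" → prefix "jvrdzi" already present; 2 new (q, w)
  "jvrdh" → prefix "jvrd" already present; 1 new (h)
  "jvrdsmt" → prefix "jvrd" already present; 3 new (s, m, t)
  "jvrdkt" → prefix "jvrd" already present; 2 new (k, t)
Total nodes = 5 + 2 + 2 + 1 + 3 + 2 = 15

15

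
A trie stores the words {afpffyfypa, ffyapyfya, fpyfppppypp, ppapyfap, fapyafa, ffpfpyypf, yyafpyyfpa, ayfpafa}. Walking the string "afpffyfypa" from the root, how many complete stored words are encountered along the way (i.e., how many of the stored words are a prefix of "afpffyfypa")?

Check each prefix of "afpffyfypa" against the stored set — each match is an end-marker on the path.
Prefixes of the query that are stored words: "afpffyfypa"
Count: 1

1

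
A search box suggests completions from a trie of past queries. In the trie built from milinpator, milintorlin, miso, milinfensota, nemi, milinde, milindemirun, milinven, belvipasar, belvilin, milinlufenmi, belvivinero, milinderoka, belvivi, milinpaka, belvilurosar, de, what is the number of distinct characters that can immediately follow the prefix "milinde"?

2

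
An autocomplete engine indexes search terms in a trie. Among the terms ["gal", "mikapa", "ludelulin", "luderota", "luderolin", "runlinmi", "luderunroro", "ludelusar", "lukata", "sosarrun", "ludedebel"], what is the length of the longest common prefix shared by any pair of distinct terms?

6

Equivalently: take the maximum, over all pairs, of their longest common prefix length.
"ludelulin" and "ludelusar" agree on "ludelu" (6 characters) before diverging; nothing deeper is shared.
Longest shared-prefix length: 6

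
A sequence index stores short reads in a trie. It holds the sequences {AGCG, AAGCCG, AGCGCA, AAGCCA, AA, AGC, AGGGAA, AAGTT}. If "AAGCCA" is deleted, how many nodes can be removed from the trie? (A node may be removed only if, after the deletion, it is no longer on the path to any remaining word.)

1

After clearing the end-marker at "AAGCCA", prune upward until reaching a node still needed by another word.
The suffix "A" (1 node) is used only by "AAGCCA"; the node for "AAGCC" still has the child "G", so pruning stops there.
Nodes removed: 1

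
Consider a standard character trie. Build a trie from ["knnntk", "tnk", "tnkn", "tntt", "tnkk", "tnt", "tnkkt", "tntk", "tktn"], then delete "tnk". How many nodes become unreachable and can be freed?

0

After clearing the end-marker at "tnk", prune upward until reaching a node still needed by another word.
Every node on "tnk" is still needed (e.g. by "tnkn"), so nothing is freed.
Nodes removed: 0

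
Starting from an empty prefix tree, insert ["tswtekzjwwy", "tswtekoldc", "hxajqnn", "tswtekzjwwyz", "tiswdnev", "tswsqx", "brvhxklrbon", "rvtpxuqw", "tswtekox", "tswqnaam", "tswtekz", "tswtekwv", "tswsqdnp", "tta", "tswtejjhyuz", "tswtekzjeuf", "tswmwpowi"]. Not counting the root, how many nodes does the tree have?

Count nodes per top-level branch (shared prefixes stored once):
  'b'-branch (brvhxklrbon): 11 nodes
  'h'-branch (hxajqnn): 7 nodes
  'r'-branch (rvtpxuqw): 8 nodes
  't'-branch (tiswdnev, tswmwpowi, tswqnaam, tswsqdnp, tswsqx, tswtejjhyuz, tswtekoldc, tswtekox, tswtekwv, tswtekz, tswtekzjeuf, tswtekzjwwy, tswtekzjwwyz, tta): 54 nodes
Sum: 80

80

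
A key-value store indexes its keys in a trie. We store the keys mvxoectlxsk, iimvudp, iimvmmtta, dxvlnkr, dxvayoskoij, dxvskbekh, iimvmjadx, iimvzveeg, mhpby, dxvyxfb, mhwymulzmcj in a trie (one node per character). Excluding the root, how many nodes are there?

Insert word by word; a character creates a node only if that edge doesn't already exist:
  "mvxoectlxsk" → 11 new (m, v, x, o, e, c, t, l, x, s, k)
  "iimvudp" → 7 new (i, i, m, v, u, d, p)
  "iimvmmtta" → prefix "iimv" already present; 5 new (m, m, t, t, a)
  "dxvlnkr" → 7 new (d, x, v, l, n, k, r)
  "dxvayoskoij" → prefix "dxv" already present; 8 new (a, y, o, s, k, o, i, j)
  "dxvskbekh" → prefix "dxv" already present; 6 new (s, k, b, e, k, h)
  "iimvmjadx" → prefix "iimvm" already present; 4 new (j, a, d, x)
  "iimvzveeg" → prefix "iimv" already present; 5 new (z, v, e, e, g)
  "mhpby" → prefix "m" already present; 4 new (h, p, b, y)
  "dxvyxfb" → prefix "dxv" already present; 4 new (y, x, f, b)
  "mhwymulzmcj" → prefix "mh" already present; 9 new (w, y, m, u, l, z, m, c, j)
Total nodes = 11 + 7 + 5 + 7 + 8 + 6 + 4 + 5 + 4 + 4 + 9 = 70

70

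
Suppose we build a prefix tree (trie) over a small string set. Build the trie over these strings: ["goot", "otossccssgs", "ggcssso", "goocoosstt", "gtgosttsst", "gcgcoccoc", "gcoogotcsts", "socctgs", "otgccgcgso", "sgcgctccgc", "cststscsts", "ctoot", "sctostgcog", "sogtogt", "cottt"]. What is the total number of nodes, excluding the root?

Insert word by word; a character creates a node only if that edge doesn't already exist:
  "goot" → 4 new (g, o, o, t)
  "otossccssgs" → 11 new (o, t, o, s, s, c, c, s, s, g, s)
  "ggcssso" → prefix "g" already present; 6 new (g, c, s, s, s, o)
  "goocoosstt" → prefix "goo" already present; 7 new (c, o, o, s, s, t, t)
  "gtgosttsst" → prefix "g" already present; 9 new (t, g, o, s, t, t, s, s, t)
  "gcgcoccoc" → prefix "g" already present; 8 new (c, g, c, o, c, c, o, c)
  "gcoogotcsts" → prefix "gc" already present; 9 new (o, o, g, o, t, c, s, t, s)
  "socctgs" → 7 new (s, o, c, c, t, g, s)
  "otgccgcgso" → prefix "ot" already present; 8 new (g, c, c, g, c, g, s, o)
  "sgcgctccgc" → prefix "s" already present; 9 new (g, c, g, c, t, c, c, g, c)
  "cststscsts" → 10 new (c, s, t, s, t, s, c, s, t, s)
  "ctoot" → prefix "c" already present; 4 new (t, o, o, t)
  "sctostgcog" → prefix "s" already present; 9 new (c, t, o, s, t, g, c, o, g)
  "sogtogt" → prefix "so" already present; 5 new (g, t, o, g, t)
  "cottt" → prefix "c" already present; 4 new (o, t, t, t)
Total nodes = 4 + 11 + 6 + 7 + 9 + 8 + 9 + 7 + 8 + 9 + 10 + 4 + 9 + 5 + 4 = 110

110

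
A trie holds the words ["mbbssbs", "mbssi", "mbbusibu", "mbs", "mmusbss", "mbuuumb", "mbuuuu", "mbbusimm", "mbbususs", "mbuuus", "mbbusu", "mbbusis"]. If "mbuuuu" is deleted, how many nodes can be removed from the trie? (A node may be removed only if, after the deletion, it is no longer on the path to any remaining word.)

After clearing the end-marker at "mbuuuu", prune upward until reaching a node still needed by another word.
The suffix "u" (1 node) is used only by "mbuuuu"; the node for "mbuuu" still has the child "m", so pruning stops there.
Nodes removed: 1

1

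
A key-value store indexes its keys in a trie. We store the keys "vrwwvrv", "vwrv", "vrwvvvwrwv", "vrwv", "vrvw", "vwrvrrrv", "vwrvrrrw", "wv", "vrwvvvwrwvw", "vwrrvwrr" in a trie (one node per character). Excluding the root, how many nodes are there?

32

Trie structure (* marks end of a word):
(root)
├─ v
│  ├─ r
│  │  ├─ v
│  │  │  └─ w *
│  │  └─ w
│  │     ├─ v *
│  │     │  └─ v
│  │     │     └─ v
│  │     │        └─ w
│  │     │           └─ r
│  │     │              └─ w
│  │     │                 └─ v *
│  │     │                    └─ w *
│  │     └─ w
│  │        └─ v
│  │           └─ r
│  │              └─ v *
│  └─ w
│     └─ r
│        ├─ r
│        │  └─ v
│        │     └─ w
│        │        └─ r
│        │           └─ r *
│        └─ v *
│           └─ r
│              └─ r
│                 └─ r
│                    ├─ v *
│                    └─ w *
└─ w
   └─ v *
Counting every labelled node above: 32.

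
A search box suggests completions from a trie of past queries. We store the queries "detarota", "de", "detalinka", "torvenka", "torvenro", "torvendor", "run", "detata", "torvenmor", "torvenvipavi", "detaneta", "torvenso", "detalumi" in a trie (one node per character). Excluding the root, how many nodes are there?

49

For each word, the new-node count is its length minus the longest prefix already in the trie:
  "detarota" → 8 new (d, e, t, a, r, o, t, a)
  "de" → prefix "de" already present; 0 new (none)
  "detalinka" → prefix "deta" already present; 5 new (l, i, n, k, a)
  "torvenka" → 8 new (t, o, r, v, e, n, k, a)
  "torvenro" → prefix "torven" already present; 2 new (r, o)
  "torvendor" → prefix "torven" already present; 3 new (d, o, r)
  "run" → 3 new (r, u, n)
  "detata" → prefix "deta" already present; 2 new (t, a)
  "torvenmor" → prefix "torven" already present; 3 new (m, o, r)
  "torvenvipavi" → prefix "torven" already present; 6 new (v, i, p, a, v, i)
  "detaneta" → prefix "deta" already present; 4 new (n, e, t, a)
  "torvenso" → prefix "torven" already present; 2 new (s, o)
  "detalumi" → prefix "detal" already present; 3 new (u, m, i)
Total nodes = 8 + 0 + 5 + 8 + 2 + 3 + 3 + 2 + 3 + 6 + 4 + 2 + 3 = 49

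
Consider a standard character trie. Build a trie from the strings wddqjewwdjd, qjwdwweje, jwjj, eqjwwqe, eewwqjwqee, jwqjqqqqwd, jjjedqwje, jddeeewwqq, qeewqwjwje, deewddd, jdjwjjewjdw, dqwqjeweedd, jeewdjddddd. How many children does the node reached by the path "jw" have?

2

Walk "jw" from the root, arriving at one node.
Distinct next characters after "jw": j, q.
That node has 2 child edges.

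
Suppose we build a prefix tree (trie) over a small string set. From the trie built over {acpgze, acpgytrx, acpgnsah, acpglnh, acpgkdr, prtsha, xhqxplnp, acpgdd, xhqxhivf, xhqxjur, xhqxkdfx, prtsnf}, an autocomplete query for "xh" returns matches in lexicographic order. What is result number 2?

Words with prefix "xh", in lexicographic order: "xhqxhivf", "xhqxjur", "xhqxkdfx", "xhqxplnp"
Position 2: xhqxjur

xhqxjur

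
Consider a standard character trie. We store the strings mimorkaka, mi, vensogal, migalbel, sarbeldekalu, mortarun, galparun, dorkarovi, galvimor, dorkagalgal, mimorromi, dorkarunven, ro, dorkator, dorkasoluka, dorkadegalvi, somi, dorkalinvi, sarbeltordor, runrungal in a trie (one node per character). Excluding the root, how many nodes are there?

119

Insert word by word; a character creates a node only if that edge doesn't already exist:
  "mimorkaka" → 9 new (m, i, m, o, r, k, a, k, a)
  "mi" → prefix "mi" already present; 0 new (none)
  "vensogal" → 8 new (v, e, n, s, o, g, a, l)
  "migalbel" → prefix "mi" already present; 6 new (g, a, l, b, e, l)
  "sarbeldekalu" → 12 new (s, a, r, b, e, l, d, e, k, a, l, u)
  "mortarun" → prefix "m" already present; 7 new (o, r, t, a, r, u, n)
  "galparun" → 8 new (g, a, l, p, a, r, u, n)
  "dorkarovi" → 9 new (d, o, r, k, a, r, o, v, i)
  "galvimor" → prefix "gal" already present; 5 new (v, i, m, o, r)
  "dorkagalgal" → prefix "dorka" already present; 6 new (g, a, l, g, a, l)
  "mimorromi" → prefix "mimor" already present; 4 new (r, o, m, i)
  "dorkarunven" → prefix "dorkar" already present; 5 new (u, n, v, e, n)
  "ro" → 2 new (r, o)
  "dorkator" → prefix "dorka" already present; 3 new (t, o, r)
  "dorkasoluka" → prefix "dorka" already present; 6 new (s, o, l, u, k, a)
  "dorkadegalvi" → prefix "dorka" already present; 7 new (d, e, g, a, l, v, i)
  "somi" → prefix "s" already present; 3 new (o, m, i)
  "dorkalinvi" → prefix "dorka" already present; 5 new (l, i, n, v, i)
  "sarbeltordor" → prefix "sarbel" already present; 6 new (t, o, r, d, o, r)
  "runrungal" → prefix "r" already present; 8 new (u, n, r, u, n, g, a, l)
Total nodes = 9 + 0 + 8 + 6 + 12 + 7 + 8 + 9 + 5 + 6 + 4 + 5 + 2 + 3 + 6 + 7 + 3 + 5 + 6 + 8 = 119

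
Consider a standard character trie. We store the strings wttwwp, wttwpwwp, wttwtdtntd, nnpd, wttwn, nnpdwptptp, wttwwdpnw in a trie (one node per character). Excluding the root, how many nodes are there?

31

Trace insertions, counting only characters that open a new branch:
  "wttwwp" → 6 new (w, t, t, w, w, p)
  "wttwpwwp" → prefix "wttw" already present; 4 new (p, w, w, p)
  "wttwtdtntd" → prefix "wttw" already present; 6 new (t, d, t, n, t, d)
  "nnpd" → 4 new (n, n, p, d)
  "wttwn" → prefix "wttw" already present; 1 new (n)
  "nnpdwptptp" → prefix "nnpd" already present; 6 new (w, p, t, p, t, p)
  "wttwwdpnw" → prefix "wttww" already present; 4 new (d, p, n, w)
Total nodes = 6 + 4 + 6 + 4 + 1 + 6 + 4 = 31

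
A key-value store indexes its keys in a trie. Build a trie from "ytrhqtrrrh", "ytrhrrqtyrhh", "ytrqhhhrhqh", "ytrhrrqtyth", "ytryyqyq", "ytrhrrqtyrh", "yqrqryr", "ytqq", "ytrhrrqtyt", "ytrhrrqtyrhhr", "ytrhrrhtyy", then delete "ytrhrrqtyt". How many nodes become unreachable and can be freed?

Walk "ytrhrrqtyt" from the leaf back toward the root, removing each node that no remaining word uses.
Every node on "ytrhrrqtyt" is still needed (e.g. by "ytrhrrqtyth"), so nothing is freed.
Nodes removed: 0

0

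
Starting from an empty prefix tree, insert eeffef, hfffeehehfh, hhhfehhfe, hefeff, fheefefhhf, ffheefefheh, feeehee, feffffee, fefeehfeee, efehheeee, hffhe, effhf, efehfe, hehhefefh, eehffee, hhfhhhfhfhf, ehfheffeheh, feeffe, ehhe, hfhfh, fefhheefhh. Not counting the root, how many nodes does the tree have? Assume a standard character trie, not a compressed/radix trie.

130

Trace insertions, counting only characters that open a new branch:
  "eeffef" → 6 new (e, e, f, f, e, f)
  "hfffeehehfh" → 11 new (h, f, f, f, e, e, h, e, h, f, h)
  "hhhfehhfe" → prefix "h" already present; 8 new (h, h, f, e, h, h, f, e)
  "hefeff" → prefix "h" already present; 5 new (e, f, e, f, f)
  "fheefefhhf" → 10 new (f, h, e, e, f, e, f, h, h, f)
  "ffheefefheh" → prefix "f" already present; 10 new (f, h, e, e, f, e, f, h, e, h)
  "feeehee" → prefix "f" already present; 6 new (e, e, e, h, e, e)
  "feffffee" → prefix "fe" already present; 6 new (f, f, f, f, e, e)
  "fefeehfeee" → prefix "fef" already present; 7 new (e, e, h, f, e, e, e)
  "efehheeee" → prefix "e" already present; 8 new (f, e, h, h, e, e, e, e)
  "hffhe" → prefix "hff" already present; 2 new (h, e)
  "effhf" → prefix "ef" already present; 3 new (f, h, f)
  "efehfe" → prefix "efeh" already present; 2 new (f, e)
  "hehhefefh" → prefix "he" already present; 7 new (h, h, e, f, e, f, h)
  "eehffee" → prefix "ee" already present; 5 new (h, f, f, e, e)
  "hhfhhhfhfhf" → prefix "hh" already present; 9 new (f, h, h, h, f, h, f, h, f)
  "ehfheffeheh" → prefix "e" already present; 10 new (h, f, h, e, f, f, e, h, e, h)
  "feeffe" → prefix "fee" already present; 3 new (f, f, e)
  "ehhe" → prefix "eh" already present; 2 new (h, e)
  "hfhfh" → prefix "hf" already present; 3 new (h, f, h)
  "fefhheefhh" → prefix "fef" already present; 7 new (h, h, e, e, f, h, h)
Total nodes = 6 + 11 + 8 + 5 + 10 + 10 + 6 + 6 + 7 + 8 + 2 + 3 + 2 + 7 + 5 + 9 + 10 + 3 + 2 + 3 + 7 = 130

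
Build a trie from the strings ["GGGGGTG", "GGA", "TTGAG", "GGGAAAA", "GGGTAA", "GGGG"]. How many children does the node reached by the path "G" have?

1

The children of the "G" node are the distinct next characters among strings starting with "G".
Distinct next characters after "G": G.
That node has 1 child edge.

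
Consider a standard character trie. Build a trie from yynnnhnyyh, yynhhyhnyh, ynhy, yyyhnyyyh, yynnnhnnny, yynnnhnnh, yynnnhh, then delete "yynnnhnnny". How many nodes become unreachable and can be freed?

A node on "yynnnhnnny"'s path can go only if nothing else ends at it or branches off below it.
The suffix "ny" (2 nodes) is used only by "yynnnhnnny"; the node for "yynnnhnn" still has the child "h", so pruning stops there.
Nodes removed: 2

2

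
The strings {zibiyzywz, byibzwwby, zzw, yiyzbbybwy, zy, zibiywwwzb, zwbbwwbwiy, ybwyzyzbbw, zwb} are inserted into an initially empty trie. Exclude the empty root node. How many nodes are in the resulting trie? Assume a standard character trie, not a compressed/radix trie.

54

For each word, the new-node count is its length minus the longest prefix already in the trie:
  "zibiyzywz" → 9 new (z, i, b, i, y, z, y, w, z)
  "byibzwwby" → 9 new (b, y, i, b, z, w, w, b, y)
  "zzw" → prefix "z" already present; 2 new (z, w)
  "yiyzbbybwy" → 10 new (y, i, y, z, b, b, y, b, w, y)
  "zy" → prefix "z" already present; 1 new (y)
  "zibiywwwzb" → prefix "zibiy" already present; 5 new (w, w, w, z, b)
  "zwbbwwbwiy" → prefix "z" already present; 9 new (w, b, b, w, w, b, w, i, y)
  "ybwyzyzbbw" → prefix "y" already present; 9 new (b, w, y, z, y, z, b, b, w)
  "zwb" → prefix "zwb" already present; 0 new (none)
Total nodes = 9 + 9 + 2 + 10 + 1 + 5 + 9 + 9 + 0 = 54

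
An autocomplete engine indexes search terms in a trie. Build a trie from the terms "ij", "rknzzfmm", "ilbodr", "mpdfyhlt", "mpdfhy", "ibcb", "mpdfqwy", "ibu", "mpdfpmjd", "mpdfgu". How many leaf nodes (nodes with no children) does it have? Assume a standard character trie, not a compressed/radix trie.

10

A leaf is a node with no children — equivalently, the end of a word that is not a proper prefix of any other stored word.
Those words: "ibcb", "ibu", "ij", "ilbodr", "mpdfgu", "mpdfhy", "mpdfpmjd", "mpdfqwy", "mpdfyhlt", "rknzzfmm"
Leaf count: 10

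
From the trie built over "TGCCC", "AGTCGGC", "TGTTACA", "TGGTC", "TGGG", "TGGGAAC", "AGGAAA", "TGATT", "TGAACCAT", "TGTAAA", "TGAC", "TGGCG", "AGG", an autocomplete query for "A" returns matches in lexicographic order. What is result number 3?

Filter for "A…" and sort: "AGG", "AGGAAA", "AGTCGGC"
The 3rd is AGTCGGC.

AGTCGGC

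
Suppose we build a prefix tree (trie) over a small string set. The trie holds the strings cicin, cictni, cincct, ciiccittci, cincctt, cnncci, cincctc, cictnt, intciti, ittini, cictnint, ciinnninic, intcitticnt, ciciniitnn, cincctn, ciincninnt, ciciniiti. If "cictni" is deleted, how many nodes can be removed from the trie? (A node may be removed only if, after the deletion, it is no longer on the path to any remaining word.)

0

A node on "cictni"'s path can go only if nothing else ends at it or branches off below it.
Every node on "cictni" is still needed (e.g. by "cictnint"), so nothing is freed.
Nodes removed: 0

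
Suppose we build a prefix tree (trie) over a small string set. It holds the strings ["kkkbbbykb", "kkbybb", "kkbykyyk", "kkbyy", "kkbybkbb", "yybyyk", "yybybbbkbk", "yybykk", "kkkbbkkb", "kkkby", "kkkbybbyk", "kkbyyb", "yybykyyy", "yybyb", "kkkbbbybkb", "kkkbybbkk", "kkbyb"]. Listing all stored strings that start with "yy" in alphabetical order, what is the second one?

Filter for "yy…" and sort: "yybyb", "yybybbbkbk", "yybykk", "yybykyyy", "yybyyk"
Position 2: yybybbbkbk

yybybbbkbk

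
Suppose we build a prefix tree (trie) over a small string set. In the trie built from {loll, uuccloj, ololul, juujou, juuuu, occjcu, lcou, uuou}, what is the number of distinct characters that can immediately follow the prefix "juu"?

The children of the "juu" node are the distinct next characters among strings starting with "juu".
Distinct next characters after "juu": j, u.
That node has 2 child edges.

2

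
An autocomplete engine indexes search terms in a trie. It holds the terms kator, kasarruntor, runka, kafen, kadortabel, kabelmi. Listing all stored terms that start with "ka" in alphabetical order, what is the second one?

kadortabel

DFS of the "ka" subtree visits, in order: "kabelmi", "kadortabel", "kafen", "kasarruntor", "kator"
Position 2: kadortabel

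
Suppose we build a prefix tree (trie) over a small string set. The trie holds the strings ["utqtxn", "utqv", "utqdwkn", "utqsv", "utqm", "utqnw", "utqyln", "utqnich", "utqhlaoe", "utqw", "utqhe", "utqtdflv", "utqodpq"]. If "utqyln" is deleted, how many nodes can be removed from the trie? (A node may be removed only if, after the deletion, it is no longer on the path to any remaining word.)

Walk "utqyln" from the leaf back toward the root, removing each node that no remaining word uses.
The suffix "yln" (3 nodes) is used only by "utqyln"; the node for "utq" still has the child "t", so pruning stops there.
Nodes removed: 3

3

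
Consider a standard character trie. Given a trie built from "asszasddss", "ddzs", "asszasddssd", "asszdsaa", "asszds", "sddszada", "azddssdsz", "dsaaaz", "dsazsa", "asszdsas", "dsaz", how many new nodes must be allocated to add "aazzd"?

4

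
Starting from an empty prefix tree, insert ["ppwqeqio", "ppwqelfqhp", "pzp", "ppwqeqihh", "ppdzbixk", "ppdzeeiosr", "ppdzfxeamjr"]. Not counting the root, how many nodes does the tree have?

For each word, the new-node count is its length minus the longest prefix already in the trie:
  "ppwqeqio" → 8 new (p, p, w, q, e, q, i, o)
  "ppwqelfqhp" → prefix "ppwqe" already present; 5 new (l, f, q, h, p)
  "pzp" → prefix "p" already present; 2 new (z, p)
  "ppwqeqihh" → prefix "ppwqeqi" already present; 2 new (h, h)
  "ppdzbixk" → prefix "pp" already present; 6 new (d, z, b, i, x, k)
  "ppdzeeiosr" → prefix "ppdz" already present; 6 new (e, e, i, o, s, r)
  "ppdzfxeamjr" → prefix "ppdz" already present; 7 new (f, x, e, a, m, j, r)
Total nodes = 8 + 5 + 2 + 2 + 6 + 6 + 7 = 36

36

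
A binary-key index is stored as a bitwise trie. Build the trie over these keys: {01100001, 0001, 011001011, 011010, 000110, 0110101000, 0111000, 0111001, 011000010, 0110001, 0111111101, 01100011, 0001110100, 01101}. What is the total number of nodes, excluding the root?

42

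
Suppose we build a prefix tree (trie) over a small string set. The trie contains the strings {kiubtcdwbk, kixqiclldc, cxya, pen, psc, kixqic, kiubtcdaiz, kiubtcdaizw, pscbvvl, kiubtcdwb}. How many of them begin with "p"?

3

Traverse to the node for "p", then collect every word in that subtree.
Matches: "pen", "psc", "pscbvvl"
Count: 3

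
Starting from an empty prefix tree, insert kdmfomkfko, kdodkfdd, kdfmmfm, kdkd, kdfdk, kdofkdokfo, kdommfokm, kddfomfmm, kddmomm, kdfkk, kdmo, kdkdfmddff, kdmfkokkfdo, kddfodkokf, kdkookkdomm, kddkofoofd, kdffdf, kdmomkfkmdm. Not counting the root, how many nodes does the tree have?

95

For each word, the new-node count is its length minus the longest prefix already in the trie:
  "kdmfomkfko" → 10 new (k, d, m, f, o, m, k, f, k, o)
  "kdodkfdd" → prefix "kd" already present; 6 new (o, d, k, f, d, d)
  "kdfmmfm" → prefix "kd" already present; 5 new (f, m, m, f, m)
  "kdkd" → prefix "kd" already present; 2 new (k, d)
  "kdfdk" → prefix "kdf" already present; 2 new (d, k)
  "kdofkdokfo" → prefix "kdo" already present; 7 new (f, k, d, o, k, f, o)
  "kdommfokm" → prefix "kdo" already present; 6 new (m, m, f, o, k, m)
  "kddfomfmm" → prefix "kd" already present; 7 new (d, f, o, m, f, m, m)
  "kddmomm" → prefix "kdd" already present; 4 new (m, o, m, m)
  "kdfkk" → prefix "kdf" already present; 2 new (k, k)
  "kdmo" → prefix "kdm" already present; 1 new (o)
  "kdkdfmddff" → prefix "kdkd" already present; 6 new (f, m, d, d, f, f)
  "kdmfkokkfdo" → prefix "kdmf" already present; 7 new (k, o, k, k, f, d, o)
  "kddfodkokf" → prefix "kddfo" already present; 5 new (d, k, o, k, f)
  "kdkookkdomm" → prefix "kdk" already present; 8 new (o, o, k, k, d, o, m, m)
  "kddkofoofd" → prefix "kdd" already present; 7 new (k, o, f, o, o, f, d)
  "kdffdf" → prefix "kdf" already present; 3 new (f, d, f)
  "kdmomkfkmdm" → prefix "kdmo" already present; 7 new (m, k, f, k, m, d, m)
Total nodes = 10 + 6 + 5 + 2 + 2 + 7 + 6 + 7 + 4 + 2 + 1 + 6 + 7 + 5 + 8 + 7 + 3 + 7 = 95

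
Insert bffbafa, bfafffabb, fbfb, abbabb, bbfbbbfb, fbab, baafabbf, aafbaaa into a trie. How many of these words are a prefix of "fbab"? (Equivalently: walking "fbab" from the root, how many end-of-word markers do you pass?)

1

Traverse "fbab" character by character; count nodes along the way that are marked as word ends.
Prefixes of the query that are stored words: "fbab"
Count: 1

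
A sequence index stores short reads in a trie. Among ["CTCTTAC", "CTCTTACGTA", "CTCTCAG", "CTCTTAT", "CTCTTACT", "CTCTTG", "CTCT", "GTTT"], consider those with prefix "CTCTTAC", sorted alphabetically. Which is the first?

Words with prefix "CTCTTAC", in lexicographic order: "CTCTTAC", "CTCTTACGTA", "CTCTTACT"
The 1st is CTCTTAC.

CTCTTAC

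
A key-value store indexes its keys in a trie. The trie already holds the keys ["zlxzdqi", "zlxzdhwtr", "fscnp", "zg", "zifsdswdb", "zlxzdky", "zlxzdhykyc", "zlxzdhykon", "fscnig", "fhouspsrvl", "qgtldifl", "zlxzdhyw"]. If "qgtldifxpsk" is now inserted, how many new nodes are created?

The longest prefix of "qgtldifxpsk" already in the trie is "qgtldif" (length 7).
So 11 − 7 = 4 new nodes.

4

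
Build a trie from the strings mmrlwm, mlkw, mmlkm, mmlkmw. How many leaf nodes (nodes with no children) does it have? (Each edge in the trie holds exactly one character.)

A leaf is a node with no children — equivalently, the end of a word that is not a proper prefix of any other stored word.
Those words: "mlkw", "mmlkmw", "mmrlwm"
Leaf count: 3

3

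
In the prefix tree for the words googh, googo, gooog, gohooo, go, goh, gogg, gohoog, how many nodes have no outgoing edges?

Leaves are exactly the stored words that no other stored word extends.
Those words: "gogg", "gohoog", "gohooo", "googh", "googo", "gooog"
Leaf count: 6

6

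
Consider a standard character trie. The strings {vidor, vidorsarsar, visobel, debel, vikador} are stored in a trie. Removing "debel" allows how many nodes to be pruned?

5

Walk "debel" from the leaf back toward the root, removing each node that no remaining word uses.
No other word shares any prefix with "debel", so all 5 of its nodes go.
Nodes removed: 5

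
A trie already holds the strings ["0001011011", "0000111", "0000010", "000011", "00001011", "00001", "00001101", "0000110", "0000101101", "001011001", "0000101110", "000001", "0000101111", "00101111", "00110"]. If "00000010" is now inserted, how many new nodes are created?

Walking "00000010" from the root, the first 5 characters ("00000") follow existing edges; "0" is the first miss.
New nodes needed: |"00000010"| − 5 = 8 − 5 = 3.

3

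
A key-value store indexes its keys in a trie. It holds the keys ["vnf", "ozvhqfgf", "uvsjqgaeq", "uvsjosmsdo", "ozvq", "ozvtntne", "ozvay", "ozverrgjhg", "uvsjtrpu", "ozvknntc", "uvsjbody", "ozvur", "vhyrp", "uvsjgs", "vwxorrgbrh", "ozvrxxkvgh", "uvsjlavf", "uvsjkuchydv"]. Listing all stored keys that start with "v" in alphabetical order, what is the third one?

vwxorrgbrh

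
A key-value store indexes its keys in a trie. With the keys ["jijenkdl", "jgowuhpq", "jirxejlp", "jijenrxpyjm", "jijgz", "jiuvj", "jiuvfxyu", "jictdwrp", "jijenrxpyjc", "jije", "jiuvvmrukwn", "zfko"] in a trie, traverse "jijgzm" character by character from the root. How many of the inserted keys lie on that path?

Walk "jijgzm" from the root; an end-of-word marker is hit whenever a stored word is a prefix of "jijgzm".
Prefixes of the query that are stored words: "jijgz"
Count: 1

1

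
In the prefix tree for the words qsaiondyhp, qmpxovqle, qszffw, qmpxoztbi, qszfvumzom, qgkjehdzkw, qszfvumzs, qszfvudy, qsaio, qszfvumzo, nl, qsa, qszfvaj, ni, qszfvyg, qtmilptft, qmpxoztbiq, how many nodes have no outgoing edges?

13

Leaves are exactly the stored words that no other stored word extends.
Those words: "ni", "nl", "qgkjehdzkw", "qmpxovqle", "qmpxoztbiq", "qsaiondyhp", "qszffw", "qszfvaj", "qszfvudy", "qszfvumzom", "qszfvumzs", "qszfvyg", "qtmilptft"
Leaf count: 13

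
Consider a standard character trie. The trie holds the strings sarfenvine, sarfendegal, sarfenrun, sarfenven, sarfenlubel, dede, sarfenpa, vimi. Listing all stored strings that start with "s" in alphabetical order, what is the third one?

Words with prefix "s", in lexicographic order: "sarfendegal", "sarfenlubel", "sarfenpa", "sarfenrun", "sarfenven", "sarfenvine"
The 3rd is sarfenpa.

sarfenpa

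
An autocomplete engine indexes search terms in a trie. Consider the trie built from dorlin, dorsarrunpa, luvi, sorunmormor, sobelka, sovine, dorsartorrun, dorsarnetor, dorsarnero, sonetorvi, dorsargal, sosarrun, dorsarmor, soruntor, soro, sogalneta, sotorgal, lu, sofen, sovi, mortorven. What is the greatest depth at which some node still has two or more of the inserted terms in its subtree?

8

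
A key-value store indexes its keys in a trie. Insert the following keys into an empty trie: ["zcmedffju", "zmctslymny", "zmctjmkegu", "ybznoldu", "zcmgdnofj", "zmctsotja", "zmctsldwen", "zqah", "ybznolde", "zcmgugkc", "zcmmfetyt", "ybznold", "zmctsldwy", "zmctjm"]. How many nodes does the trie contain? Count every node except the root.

61

Insert word by word; a character creates a node only if that edge doesn't already exist:
  "zcmedffju" → 9 new (z, c, m, e, d, f, f, j, u)
  "zmctslymny" → prefix "z" already present; 9 new (m, c, t, s, l, y, m, n, y)
  "zmctjmkegu" → prefix "zmct" already present; 6 new (j, m, k, e, g, u)
  "ybznoldu" → 8 new (y, b, z, n, o, l, d, u)
  "zcmgdnofj" → prefix "zcm" already present; 6 new (g, d, n, o, f, j)
  "zmctsotja" → prefix "zmcts" already present; 4 new (o, t, j, a)
  "zmctsldwen" → prefix "zmctsl" already present; 4 new (d, w, e, n)
  "zqah" → prefix "z" already present; 3 new (q, a, h)
  "ybznolde" → prefix "ybznold" already present; 1 new (e)
  "zcmgugkc" → prefix "zcmg" already present; 4 new (u, g, k, c)
  "zcmmfetyt" → prefix "zcm" already present; 6 new (m, f, e, t, y, t)
  "ybznold" → prefix "ybznold" already present; 0 new (none)
  "zmctsldwy" → prefix "zmctsldw" already present; 1 new (y)
  "zmctjm" → prefix "zmctjm" already present; 0 new (none)
Total nodes = 9 + 9 + 6 + 8 + 6 + 4 + 4 + 3 + 1 + 4 + 6 + 0 + 1 + 0 = 61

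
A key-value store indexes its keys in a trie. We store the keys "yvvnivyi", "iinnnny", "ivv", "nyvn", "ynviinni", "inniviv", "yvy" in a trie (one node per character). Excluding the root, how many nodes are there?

Insert word by word; a character creates a node only if that edge doesn't already exist:
  "yvvnivyi" → 8 new (y, v, v, n, i, v, y, i)
  "iinnnny" → 7 new (i, i, n, n, n, n, y)
  "ivv" → prefix "i" already present; 2 new (v, v)
  "nyvn" → 4 new (n, y, v, n)
  "ynviinni" → prefix "y" already present; 7 new (n, v, i, i, n, n, i)
  "inniviv" → prefix "i" already present; 6 new (n, n, i, v, i, v)
  "yvy" → prefix "yv" already present; 1 new (y)
Total nodes = 8 + 7 + 2 + 4 + 7 + 6 + 1 = 35

35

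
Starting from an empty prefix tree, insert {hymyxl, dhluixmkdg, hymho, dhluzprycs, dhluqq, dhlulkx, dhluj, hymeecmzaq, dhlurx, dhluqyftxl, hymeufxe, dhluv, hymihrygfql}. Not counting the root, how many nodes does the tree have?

57

Insert word by word; a character creates a node only if that edge doesn't already exist:
  "hymyxl" → 6 new (h, y, m, y, x, l)
  "dhluixmkdg" → 10 new (d, h, l, u, i, x, m, k, d, g)
  "hymho" → prefix "hym" already present; 2 new (h, o)
  "dhluzprycs" → prefix "dhlu" already present; 6 new (z, p, r, y, c, s)
  "dhluqq" → prefix "dhlu" already present; 2 new (q, q)
  "dhlulkx" → prefix "dhlu" already present; 3 new (l, k, x)
  "dhluj" → prefix "dhlu" already present; 1 new (j)
  "hymeecmzaq" → prefix "hym" already present; 7 new (e, e, c, m, z, a, q)
  "dhlurx" → prefix "dhlu" already present; 2 new (r, x)
  "dhluqyftxl" → prefix "dhluq" already present; 5 new (y, f, t, x, l)
  "hymeufxe" → prefix "hyme" already present; 4 new (u, f, x, e)
  "dhluv" → prefix "dhlu" already present; 1 new (v)
  "hymihrygfql" → prefix "hym" already present; 8 new (i, h, r, y, g, f, q, l)
Total nodes = 6 + 10 + 2 + 6 + 2 + 3 + 1 + 7 + 2 + 5 + 4 + 1 + 8 = 57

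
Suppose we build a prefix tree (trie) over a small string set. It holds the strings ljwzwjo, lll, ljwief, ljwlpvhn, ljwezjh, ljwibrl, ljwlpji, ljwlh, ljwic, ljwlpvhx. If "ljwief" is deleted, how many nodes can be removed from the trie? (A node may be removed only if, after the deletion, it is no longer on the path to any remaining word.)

2

A node on "ljwief"'s path can go only if nothing else ends at it or branches off below it.
The suffix "ef" (2 nodes) is used only by "ljwief"; the node for "ljwi" still has the child "b", so pruning stops there.
Nodes removed: 2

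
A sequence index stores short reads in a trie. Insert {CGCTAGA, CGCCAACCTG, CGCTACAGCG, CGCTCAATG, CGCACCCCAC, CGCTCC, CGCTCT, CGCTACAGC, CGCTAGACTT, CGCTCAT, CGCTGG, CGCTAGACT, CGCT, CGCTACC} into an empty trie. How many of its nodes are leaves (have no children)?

A leaf is a node with no children — equivalently, the end of a word that is not a proper prefix of any other stored word.
Those words: "CGCACCCCAC", "CGCCAACCTG", "CGCTACAGCG", "CGCTACC", "CGCTAGACTT", "CGCTCAATG", "CGCTCAT", "CGCTCC", "CGCTCT", "CGCTGG"
Leaf count: 10

10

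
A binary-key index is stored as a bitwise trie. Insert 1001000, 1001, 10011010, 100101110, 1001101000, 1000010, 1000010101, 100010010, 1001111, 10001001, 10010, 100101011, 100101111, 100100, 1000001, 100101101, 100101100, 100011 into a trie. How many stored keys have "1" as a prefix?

18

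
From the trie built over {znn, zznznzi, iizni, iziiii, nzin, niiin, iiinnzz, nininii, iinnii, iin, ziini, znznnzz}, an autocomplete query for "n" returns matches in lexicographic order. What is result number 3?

nzin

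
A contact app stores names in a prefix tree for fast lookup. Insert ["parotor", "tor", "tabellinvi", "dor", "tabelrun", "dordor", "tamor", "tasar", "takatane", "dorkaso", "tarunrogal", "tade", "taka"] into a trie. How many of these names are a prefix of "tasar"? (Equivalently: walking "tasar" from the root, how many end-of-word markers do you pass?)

Walk "tasar" from the root; an end-of-word marker is hit whenever a stored word is a prefix of "tasar".
Prefixes of the query that are stored words: "tasar"
Count: 1

1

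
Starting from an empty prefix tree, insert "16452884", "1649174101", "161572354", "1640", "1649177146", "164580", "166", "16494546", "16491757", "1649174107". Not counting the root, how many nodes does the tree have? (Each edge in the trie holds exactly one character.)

37

Trace insertions, counting only characters that open a new branch:
  "16452884" → 8 new (1, 6, 4, 5, 2, 8, 8, 4)
  "1649174101" → prefix "164" already present; 7 new (9, 1, 7, 4, 1, 0, 1)
  "161572354" → prefix "16" already present; 7 new (1, 5, 7, 2, 3, 5, 4)
  "1640" → prefix "164" already present; 1 new (0)
  "1649177146" → prefix "164917" already present; 4 new (7, 1, 4, 6)
  "164580" → prefix "1645" already present; 2 new (8, 0)
  "166" → prefix "16" already present; 1 new (6)
  "16494546" → prefix "1649" already present; 4 new (4, 5, 4, 6)
  "16491757" → prefix "164917" already present; 2 new (5, 7)
  "1649174107" → prefix "164917410" already present; 1 new (7)
Total nodes = 8 + 7 + 7 + 1 + 4 + 2 + 1 + 4 + 2 + 1 = 37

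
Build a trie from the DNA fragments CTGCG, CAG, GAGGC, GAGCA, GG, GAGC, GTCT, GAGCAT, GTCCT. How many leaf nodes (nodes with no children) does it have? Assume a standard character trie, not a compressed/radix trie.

A leaf is a node with no children — equivalently, the end of a word that is not a proper prefix of any other stored word.
Those words: "CAG", "CTGCG", "GAGCAT", "GAGGC", "GG", "GTCCT", "GTCT"
Leaf count: 7

7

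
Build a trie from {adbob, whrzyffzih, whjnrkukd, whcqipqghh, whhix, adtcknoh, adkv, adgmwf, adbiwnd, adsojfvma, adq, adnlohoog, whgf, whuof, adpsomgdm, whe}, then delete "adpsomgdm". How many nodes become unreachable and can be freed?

7

After clearing the end-marker at "adpsomgdm", prune upward until reaching a node still needed by another word.
The suffix "psomgdm" (7 nodes) is used only by "adpsomgdm"; the node for "ad" still has the child "b", so pruning stops there.
Nodes removed: 7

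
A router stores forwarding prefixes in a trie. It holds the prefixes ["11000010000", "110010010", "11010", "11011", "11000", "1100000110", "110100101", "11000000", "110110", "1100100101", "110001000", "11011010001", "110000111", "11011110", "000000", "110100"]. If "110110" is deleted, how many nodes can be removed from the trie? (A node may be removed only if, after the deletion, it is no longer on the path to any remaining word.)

After clearing the end-marker at "110110", prune upward until reaching a node still needed by another word.
Every node on "110110" is still needed (e.g. by "11011010001"), so nothing is freed.
Nodes removed: 0

0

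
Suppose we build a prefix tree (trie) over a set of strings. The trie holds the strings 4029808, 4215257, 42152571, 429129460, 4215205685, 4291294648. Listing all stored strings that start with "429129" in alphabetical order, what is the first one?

Words with prefix "429129", in lexicographic order: "429129460", "4291294648"
Position 1: 429129460

429129460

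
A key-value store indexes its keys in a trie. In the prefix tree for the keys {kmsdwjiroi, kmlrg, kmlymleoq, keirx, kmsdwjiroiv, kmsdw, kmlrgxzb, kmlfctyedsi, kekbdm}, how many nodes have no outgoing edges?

Leaves are exactly the stored words that no other stored word extends.
Those words: "keirx", "kekbdm", "kmlfctyedsi", "kmlrgxzb", "kmlymleoq", "kmsdwjiroiv"
Leaf count: 6

6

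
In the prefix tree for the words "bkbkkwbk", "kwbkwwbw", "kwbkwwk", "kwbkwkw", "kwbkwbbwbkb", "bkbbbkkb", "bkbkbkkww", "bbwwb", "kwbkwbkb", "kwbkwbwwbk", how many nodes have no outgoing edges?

10

A leaf is a node with no children — equivalently, the end of a word that is not a proper prefix of any other stored word.
Those words: "bbwwb", "bkbbbkkb", "bkbkbkkww", "bkbkkwbk", "kwbkwbbwbkb", "kwbkwbkb", "kwbkwbwwbk", "kwbkwkw", "kwbkwwbw", "kwbkwwk"
Leaf count: 10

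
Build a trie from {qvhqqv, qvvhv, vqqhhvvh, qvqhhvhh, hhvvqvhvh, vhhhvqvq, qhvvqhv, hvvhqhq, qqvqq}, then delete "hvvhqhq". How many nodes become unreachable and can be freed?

Walk "hvvhqhq" from the leaf back toward the root, removing each node that no remaining word uses.
The suffix "vvhqhq" (6 nodes) is used only by "hvvhqhq"; the node for "h" still has the child "h", so pruning stops there.
Nodes removed: 6

6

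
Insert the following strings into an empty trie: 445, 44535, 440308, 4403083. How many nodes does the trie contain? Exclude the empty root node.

10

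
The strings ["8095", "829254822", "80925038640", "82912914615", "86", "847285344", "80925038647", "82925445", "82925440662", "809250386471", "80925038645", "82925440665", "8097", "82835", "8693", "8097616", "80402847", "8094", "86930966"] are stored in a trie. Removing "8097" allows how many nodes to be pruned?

0

Walk "8097" from the leaf back toward the root, removing each node that no remaining word uses.
Every node on "8097" is still needed (e.g. by "8097616"), so nothing is freed.
Nodes removed: 0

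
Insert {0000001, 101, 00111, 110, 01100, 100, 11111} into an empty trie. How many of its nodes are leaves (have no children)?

A leaf is a node with no children — equivalently, the end of a word that is not a proper prefix of any other stored word.
Those words: "0000001", "00111", "01100", "100", "101", "110", "11111"
Leaf count: 7

7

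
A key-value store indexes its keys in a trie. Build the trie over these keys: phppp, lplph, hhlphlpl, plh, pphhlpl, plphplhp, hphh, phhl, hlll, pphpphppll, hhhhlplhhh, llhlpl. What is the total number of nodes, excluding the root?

Trace insertions, counting only characters that open a new branch:
  "phppp" → 5 new (p, h, p, p, p)
  "lplph" → 5 new (l, p, l, p, h)
  "hhlphlpl" → 8 new (h, h, l, p, h, l, p, l)
  "plh" → prefix "p" already present; 2 new (l, h)
  "pphhlpl" → prefix "p" already present; 6 new (p, h, h, l, p, l)
  "plphplhp" → prefix "pl" already present; 6 new (p, h, p, l, h, p)
  "hphh" → prefix "h" already present; 3 new (p, h, h)
  "phhl" → prefix "ph" already present; 2 new (h, l)
  "hlll" → prefix "h" already present; 3 new (l, l, l)
  "pphpphppll" → prefix "pph" already present; 7 new (p, p, h, p, p, l, l)
  "hhhhlplhhh" → prefix "hh" already present; 8 new (h, h, l, p, l, h, h, h)
  "llhlpl" → prefix "l" already present; 5 new (l, h, l, p, l)
Total nodes = 5 + 5 + 8 + 2 + 6 + 6 + 3 + 2 + 3 + 7 + 8 + 5 = 60

60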